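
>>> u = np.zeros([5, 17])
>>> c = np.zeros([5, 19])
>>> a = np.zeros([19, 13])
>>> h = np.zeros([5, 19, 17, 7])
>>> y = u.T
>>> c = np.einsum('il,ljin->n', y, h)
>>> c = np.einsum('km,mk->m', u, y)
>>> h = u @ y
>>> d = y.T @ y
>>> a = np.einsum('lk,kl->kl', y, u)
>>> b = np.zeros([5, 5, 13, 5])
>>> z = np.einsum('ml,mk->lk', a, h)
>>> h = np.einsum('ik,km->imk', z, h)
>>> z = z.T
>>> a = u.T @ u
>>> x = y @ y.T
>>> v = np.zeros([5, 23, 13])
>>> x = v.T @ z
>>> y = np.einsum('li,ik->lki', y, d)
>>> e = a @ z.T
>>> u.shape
(5, 17)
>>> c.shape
(17,)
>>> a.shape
(17, 17)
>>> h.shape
(17, 5, 5)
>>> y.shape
(17, 5, 5)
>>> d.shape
(5, 5)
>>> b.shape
(5, 5, 13, 5)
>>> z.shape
(5, 17)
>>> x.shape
(13, 23, 17)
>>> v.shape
(5, 23, 13)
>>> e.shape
(17, 5)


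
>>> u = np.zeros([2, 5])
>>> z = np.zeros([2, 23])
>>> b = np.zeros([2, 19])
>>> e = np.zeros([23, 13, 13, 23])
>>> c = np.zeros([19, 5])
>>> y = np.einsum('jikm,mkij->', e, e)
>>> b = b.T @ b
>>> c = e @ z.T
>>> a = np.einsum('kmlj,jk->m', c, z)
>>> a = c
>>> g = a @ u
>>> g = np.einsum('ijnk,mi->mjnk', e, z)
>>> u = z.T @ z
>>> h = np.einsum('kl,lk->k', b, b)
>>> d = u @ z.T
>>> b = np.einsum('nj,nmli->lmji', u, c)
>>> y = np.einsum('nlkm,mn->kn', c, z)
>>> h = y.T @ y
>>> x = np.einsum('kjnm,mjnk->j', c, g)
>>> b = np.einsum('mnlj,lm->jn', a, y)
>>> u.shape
(23, 23)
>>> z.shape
(2, 23)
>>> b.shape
(2, 13)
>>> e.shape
(23, 13, 13, 23)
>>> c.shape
(23, 13, 13, 2)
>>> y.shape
(13, 23)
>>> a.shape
(23, 13, 13, 2)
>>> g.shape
(2, 13, 13, 23)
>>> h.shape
(23, 23)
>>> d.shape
(23, 2)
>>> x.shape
(13,)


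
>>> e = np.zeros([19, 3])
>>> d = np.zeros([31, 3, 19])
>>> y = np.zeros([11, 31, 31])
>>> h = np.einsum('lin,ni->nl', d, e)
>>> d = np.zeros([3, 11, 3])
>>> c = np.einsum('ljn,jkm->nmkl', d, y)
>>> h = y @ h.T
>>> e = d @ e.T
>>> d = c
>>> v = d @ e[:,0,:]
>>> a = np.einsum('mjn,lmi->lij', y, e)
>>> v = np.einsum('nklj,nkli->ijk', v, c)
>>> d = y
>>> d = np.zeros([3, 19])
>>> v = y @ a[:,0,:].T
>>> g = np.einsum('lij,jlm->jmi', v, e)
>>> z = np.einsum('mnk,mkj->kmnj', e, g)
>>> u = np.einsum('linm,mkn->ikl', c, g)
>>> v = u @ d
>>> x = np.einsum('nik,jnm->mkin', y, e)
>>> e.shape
(3, 11, 19)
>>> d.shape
(3, 19)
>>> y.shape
(11, 31, 31)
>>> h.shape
(11, 31, 19)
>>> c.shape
(3, 31, 31, 3)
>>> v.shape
(31, 19, 19)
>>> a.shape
(3, 19, 31)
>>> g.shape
(3, 19, 31)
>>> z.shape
(19, 3, 11, 31)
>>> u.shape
(31, 19, 3)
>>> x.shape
(19, 31, 31, 11)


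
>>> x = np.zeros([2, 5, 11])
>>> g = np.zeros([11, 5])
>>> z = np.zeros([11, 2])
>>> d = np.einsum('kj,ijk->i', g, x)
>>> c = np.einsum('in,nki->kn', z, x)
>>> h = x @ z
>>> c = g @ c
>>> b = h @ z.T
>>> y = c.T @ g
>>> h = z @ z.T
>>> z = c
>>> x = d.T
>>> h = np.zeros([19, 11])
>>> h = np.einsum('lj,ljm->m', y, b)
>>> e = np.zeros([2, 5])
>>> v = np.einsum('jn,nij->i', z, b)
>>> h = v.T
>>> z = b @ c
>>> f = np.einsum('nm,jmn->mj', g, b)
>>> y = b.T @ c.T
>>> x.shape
(2,)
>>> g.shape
(11, 5)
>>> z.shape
(2, 5, 2)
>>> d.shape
(2,)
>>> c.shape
(11, 2)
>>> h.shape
(5,)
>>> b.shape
(2, 5, 11)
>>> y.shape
(11, 5, 11)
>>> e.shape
(2, 5)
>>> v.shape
(5,)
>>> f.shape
(5, 2)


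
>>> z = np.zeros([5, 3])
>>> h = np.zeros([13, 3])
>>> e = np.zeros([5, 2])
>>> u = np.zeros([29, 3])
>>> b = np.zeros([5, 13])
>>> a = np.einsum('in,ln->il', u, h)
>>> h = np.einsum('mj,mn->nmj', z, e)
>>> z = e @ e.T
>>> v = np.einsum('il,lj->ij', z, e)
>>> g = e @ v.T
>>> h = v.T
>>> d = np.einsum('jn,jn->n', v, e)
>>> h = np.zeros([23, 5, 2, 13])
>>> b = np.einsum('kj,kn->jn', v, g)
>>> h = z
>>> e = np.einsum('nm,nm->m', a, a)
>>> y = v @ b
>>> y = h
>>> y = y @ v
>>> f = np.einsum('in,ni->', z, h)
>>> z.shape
(5, 5)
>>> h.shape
(5, 5)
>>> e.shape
(13,)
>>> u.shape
(29, 3)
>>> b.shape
(2, 5)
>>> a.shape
(29, 13)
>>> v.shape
(5, 2)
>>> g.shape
(5, 5)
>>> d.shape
(2,)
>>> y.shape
(5, 2)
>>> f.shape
()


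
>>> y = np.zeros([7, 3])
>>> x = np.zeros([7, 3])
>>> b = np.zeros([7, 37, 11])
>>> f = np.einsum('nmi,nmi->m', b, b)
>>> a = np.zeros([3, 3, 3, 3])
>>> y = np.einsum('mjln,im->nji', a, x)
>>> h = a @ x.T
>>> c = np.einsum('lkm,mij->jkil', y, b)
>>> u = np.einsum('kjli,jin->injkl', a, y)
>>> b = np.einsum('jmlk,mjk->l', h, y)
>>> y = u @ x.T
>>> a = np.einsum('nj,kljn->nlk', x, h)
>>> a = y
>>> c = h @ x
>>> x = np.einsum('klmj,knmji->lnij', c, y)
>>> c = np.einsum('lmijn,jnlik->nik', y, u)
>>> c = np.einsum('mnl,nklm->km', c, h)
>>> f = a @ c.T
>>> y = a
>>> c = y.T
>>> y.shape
(3, 7, 3, 3, 7)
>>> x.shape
(3, 7, 7, 3)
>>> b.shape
(3,)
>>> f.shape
(3, 7, 3, 3, 3)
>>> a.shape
(3, 7, 3, 3, 7)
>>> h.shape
(3, 3, 3, 7)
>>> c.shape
(7, 3, 3, 7, 3)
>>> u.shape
(3, 7, 3, 3, 3)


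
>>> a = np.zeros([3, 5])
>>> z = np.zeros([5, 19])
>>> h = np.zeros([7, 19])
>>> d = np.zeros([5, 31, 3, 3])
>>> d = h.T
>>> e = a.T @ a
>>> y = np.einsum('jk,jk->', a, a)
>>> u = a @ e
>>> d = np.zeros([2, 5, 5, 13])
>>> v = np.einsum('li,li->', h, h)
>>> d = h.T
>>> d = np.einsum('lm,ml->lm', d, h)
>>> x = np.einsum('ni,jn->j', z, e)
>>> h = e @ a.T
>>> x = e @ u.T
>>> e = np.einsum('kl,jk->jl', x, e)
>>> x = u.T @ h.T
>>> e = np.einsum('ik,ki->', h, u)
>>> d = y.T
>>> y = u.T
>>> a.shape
(3, 5)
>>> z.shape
(5, 19)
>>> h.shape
(5, 3)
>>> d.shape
()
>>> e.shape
()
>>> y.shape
(5, 3)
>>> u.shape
(3, 5)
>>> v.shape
()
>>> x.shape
(5, 5)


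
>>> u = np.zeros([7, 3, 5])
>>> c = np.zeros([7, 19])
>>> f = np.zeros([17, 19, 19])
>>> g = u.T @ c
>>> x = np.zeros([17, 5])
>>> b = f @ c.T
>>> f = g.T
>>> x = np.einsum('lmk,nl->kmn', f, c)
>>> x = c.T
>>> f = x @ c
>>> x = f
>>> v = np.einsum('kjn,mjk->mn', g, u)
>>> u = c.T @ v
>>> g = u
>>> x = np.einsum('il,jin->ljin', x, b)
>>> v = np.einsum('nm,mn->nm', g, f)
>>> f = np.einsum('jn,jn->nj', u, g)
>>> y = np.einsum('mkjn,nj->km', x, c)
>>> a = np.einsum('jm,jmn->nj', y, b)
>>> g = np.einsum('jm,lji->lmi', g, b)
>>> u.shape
(19, 19)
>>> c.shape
(7, 19)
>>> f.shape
(19, 19)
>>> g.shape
(17, 19, 7)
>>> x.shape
(19, 17, 19, 7)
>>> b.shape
(17, 19, 7)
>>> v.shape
(19, 19)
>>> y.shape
(17, 19)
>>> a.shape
(7, 17)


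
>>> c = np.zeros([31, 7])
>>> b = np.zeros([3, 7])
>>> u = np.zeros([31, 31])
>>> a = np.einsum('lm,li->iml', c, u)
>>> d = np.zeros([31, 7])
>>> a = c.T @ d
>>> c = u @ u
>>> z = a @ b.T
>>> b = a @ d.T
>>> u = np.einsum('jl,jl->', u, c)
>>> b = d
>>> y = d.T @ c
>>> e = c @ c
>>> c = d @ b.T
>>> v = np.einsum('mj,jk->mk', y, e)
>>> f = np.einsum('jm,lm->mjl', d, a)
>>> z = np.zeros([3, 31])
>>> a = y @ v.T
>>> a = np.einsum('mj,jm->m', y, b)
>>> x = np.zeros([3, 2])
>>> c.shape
(31, 31)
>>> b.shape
(31, 7)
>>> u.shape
()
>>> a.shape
(7,)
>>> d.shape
(31, 7)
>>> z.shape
(3, 31)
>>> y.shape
(7, 31)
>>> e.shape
(31, 31)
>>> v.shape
(7, 31)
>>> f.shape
(7, 31, 7)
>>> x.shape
(3, 2)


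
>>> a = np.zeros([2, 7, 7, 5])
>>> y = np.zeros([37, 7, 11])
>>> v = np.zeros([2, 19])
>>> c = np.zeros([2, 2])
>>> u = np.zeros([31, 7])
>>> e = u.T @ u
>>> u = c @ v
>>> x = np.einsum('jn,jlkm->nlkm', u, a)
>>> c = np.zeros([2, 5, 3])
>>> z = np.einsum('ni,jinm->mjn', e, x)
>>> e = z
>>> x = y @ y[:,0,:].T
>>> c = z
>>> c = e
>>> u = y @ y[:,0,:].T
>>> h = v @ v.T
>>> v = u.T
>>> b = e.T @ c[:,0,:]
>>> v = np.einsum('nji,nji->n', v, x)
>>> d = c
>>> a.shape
(2, 7, 7, 5)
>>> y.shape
(37, 7, 11)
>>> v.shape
(37,)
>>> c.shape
(5, 19, 7)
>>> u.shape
(37, 7, 37)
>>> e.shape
(5, 19, 7)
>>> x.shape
(37, 7, 37)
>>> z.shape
(5, 19, 7)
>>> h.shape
(2, 2)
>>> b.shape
(7, 19, 7)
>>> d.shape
(5, 19, 7)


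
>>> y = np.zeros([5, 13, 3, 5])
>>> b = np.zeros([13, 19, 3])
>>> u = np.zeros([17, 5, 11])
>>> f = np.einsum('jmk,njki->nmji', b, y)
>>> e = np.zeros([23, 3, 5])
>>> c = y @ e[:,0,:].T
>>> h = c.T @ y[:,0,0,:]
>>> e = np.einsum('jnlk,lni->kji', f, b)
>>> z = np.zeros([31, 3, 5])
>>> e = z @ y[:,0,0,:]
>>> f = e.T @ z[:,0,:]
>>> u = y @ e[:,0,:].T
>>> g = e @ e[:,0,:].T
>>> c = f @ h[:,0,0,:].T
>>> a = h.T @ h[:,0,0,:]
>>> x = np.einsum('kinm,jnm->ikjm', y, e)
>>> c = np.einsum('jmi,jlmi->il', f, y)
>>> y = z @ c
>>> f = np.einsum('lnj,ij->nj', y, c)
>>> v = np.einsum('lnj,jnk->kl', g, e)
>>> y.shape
(31, 3, 13)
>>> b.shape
(13, 19, 3)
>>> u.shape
(5, 13, 3, 31)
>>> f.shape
(3, 13)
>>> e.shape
(31, 3, 5)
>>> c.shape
(5, 13)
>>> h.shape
(23, 3, 13, 5)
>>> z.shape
(31, 3, 5)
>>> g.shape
(31, 3, 31)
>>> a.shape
(5, 13, 3, 5)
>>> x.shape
(13, 5, 31, 5)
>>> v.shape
(5, 31)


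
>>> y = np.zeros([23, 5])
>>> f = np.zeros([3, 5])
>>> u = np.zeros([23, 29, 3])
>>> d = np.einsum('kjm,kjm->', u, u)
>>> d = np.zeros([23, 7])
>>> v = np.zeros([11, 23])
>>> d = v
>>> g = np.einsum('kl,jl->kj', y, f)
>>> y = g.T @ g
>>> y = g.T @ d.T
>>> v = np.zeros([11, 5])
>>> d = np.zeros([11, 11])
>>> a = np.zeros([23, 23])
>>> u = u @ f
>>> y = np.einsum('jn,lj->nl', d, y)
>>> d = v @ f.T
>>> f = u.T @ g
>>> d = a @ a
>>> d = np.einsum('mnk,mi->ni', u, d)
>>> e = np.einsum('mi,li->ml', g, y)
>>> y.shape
(11, 3)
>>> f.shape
(5, 29, 3)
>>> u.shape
(23, 29, 5)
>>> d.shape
(29, 23)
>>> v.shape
(11, 5)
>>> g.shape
(23, 3)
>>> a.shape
(23, 23)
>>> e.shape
(23, 11)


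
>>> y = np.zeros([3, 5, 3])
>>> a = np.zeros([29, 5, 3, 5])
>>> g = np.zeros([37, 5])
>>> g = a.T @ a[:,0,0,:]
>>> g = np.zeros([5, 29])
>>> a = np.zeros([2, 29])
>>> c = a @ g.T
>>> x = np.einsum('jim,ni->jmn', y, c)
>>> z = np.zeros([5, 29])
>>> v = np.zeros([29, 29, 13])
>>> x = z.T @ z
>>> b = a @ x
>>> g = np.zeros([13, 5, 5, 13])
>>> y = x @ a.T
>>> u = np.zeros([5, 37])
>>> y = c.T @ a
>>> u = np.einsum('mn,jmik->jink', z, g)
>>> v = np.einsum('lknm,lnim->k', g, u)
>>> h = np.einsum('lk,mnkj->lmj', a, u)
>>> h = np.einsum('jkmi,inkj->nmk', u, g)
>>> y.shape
(5, 29)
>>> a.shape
(2, 29)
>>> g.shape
(13, 5, 5, 13)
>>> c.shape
(2, 5)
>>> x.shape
(29, 29)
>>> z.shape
(5, 29)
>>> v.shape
(5,)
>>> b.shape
(2, 29)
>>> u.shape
(13, 5, 29, 13)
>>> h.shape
(5, 29, 5)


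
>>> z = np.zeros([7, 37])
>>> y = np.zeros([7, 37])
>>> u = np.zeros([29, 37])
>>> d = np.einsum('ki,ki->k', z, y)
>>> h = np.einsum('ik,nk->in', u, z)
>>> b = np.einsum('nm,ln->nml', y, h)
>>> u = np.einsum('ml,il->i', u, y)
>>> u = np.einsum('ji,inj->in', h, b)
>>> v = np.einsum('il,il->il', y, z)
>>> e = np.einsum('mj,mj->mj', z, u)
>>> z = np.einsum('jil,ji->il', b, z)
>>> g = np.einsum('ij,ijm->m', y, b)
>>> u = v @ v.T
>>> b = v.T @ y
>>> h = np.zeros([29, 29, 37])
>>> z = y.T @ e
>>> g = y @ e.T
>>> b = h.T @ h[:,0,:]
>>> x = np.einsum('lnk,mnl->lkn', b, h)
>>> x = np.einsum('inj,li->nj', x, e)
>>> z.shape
(37, 37)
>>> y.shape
(7, 37)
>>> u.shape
(7, 7)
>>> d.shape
(7,)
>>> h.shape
(29, 29, 37)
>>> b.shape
(37, 29, 37)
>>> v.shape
(7, 37)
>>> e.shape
(7, 37)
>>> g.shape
(7, 7)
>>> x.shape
(37, 29)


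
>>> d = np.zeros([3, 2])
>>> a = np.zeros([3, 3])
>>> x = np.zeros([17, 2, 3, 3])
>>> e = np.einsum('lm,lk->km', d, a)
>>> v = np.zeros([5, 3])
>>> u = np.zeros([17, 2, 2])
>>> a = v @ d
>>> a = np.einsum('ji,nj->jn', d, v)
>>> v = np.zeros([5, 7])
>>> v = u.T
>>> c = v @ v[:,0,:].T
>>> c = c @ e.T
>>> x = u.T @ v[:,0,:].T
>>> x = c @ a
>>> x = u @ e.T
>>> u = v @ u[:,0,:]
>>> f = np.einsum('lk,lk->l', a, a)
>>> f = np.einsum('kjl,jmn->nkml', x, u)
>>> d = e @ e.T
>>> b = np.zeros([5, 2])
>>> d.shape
(3, 3)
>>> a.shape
(3, 5)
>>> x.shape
(17, 2, 3)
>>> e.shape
(3, 2)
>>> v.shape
(2, 2, 17)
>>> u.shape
(2, 2, 2)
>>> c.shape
(2, 2, 3)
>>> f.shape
(2, 17, 2, 3)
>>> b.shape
(5, 2)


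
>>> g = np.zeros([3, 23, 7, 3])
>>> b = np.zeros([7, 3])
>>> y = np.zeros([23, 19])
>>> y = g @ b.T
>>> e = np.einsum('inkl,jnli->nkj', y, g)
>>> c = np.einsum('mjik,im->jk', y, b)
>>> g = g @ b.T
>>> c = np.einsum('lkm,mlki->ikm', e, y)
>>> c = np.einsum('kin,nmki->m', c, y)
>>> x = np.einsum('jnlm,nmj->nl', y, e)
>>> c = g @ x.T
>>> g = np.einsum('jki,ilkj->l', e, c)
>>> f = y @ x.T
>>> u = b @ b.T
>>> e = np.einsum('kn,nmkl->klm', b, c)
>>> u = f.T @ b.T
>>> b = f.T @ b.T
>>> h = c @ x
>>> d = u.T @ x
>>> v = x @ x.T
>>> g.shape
(23,)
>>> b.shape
(23, 7, 23, 7)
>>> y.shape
(3, 23, 7, 7)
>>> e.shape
(7, 23, 23)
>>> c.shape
(3, 23, 7, 23)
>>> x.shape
(23, 7)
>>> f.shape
(3, 23, 7, 23)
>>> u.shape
(23, 7, 23, 7)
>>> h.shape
(3, 23, 7, 7)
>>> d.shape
(7, 23, 7, 7)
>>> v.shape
(23, 23)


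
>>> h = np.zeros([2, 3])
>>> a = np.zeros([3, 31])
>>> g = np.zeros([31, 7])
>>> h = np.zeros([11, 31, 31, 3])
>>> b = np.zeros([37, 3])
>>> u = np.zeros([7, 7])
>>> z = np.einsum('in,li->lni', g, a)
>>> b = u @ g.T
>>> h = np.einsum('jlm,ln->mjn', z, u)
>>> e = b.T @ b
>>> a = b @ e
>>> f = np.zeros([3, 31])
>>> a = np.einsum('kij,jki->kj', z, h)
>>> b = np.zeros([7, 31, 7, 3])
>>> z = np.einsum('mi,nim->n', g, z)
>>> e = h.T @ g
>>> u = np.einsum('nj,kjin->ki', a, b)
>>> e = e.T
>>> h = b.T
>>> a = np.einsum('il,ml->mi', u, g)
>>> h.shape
(3, 7, 31, 7)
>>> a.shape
(31, 7)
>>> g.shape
(31, 7)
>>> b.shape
(7, 31, 7, 3)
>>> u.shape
(7, 7)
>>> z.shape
(3,)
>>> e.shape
(7, 3, 7)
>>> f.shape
(3, 31)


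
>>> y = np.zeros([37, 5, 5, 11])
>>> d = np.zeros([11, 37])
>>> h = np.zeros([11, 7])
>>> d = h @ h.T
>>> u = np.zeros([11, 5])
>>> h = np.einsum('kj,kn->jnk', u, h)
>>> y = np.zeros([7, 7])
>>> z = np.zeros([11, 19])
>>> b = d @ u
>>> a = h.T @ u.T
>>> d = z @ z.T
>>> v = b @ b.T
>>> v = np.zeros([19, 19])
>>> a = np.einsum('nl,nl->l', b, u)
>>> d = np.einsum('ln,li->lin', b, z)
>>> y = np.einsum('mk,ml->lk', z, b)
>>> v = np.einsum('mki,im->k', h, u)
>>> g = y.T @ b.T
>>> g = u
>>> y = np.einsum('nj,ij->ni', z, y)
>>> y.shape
(11, 5)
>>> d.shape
(11, 19, 5)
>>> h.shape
(5, 7, 11)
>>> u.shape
(11, 5)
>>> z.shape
(11, 19)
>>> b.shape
(11, 5)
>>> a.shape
(5,)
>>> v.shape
(7,)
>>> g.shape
(11, 5)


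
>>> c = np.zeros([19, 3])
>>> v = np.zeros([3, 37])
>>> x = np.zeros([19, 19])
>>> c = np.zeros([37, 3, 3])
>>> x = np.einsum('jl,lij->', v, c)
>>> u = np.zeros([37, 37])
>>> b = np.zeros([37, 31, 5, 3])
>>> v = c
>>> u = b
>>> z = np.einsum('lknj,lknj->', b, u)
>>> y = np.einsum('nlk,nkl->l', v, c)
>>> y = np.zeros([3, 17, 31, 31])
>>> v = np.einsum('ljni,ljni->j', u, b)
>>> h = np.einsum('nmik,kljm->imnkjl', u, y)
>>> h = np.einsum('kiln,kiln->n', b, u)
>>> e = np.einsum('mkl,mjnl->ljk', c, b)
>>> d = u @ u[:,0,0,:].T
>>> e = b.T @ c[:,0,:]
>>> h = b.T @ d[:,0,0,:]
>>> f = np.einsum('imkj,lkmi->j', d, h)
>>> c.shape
(37, 3, 3)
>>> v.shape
(31,)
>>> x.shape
()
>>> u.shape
(37, 31, 5, 3)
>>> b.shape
(37, 31, 5, 3)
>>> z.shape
()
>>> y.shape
(3, 17, 31, 31)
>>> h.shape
(3, 5, 31, 37)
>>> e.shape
(3, 5, 31, 3)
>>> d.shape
(37, 31, 5, 37)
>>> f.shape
(37,)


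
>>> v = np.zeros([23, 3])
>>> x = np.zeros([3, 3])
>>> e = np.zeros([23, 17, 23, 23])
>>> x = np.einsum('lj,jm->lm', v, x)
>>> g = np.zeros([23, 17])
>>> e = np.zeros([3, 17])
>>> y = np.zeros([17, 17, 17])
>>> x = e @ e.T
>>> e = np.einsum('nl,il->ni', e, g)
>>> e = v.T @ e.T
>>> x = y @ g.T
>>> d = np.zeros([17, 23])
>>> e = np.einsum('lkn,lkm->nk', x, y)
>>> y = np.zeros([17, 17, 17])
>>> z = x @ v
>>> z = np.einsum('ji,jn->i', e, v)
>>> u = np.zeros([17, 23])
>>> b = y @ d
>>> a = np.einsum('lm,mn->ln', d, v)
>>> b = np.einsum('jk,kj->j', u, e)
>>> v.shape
(23, 3)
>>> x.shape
(17, 17, 23)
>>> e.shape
(23, 17)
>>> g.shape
(23, 17)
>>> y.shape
(17, 17, 17)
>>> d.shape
(17, 23)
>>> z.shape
(17,)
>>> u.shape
(17, 23)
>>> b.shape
(17,)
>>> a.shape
(17, 3)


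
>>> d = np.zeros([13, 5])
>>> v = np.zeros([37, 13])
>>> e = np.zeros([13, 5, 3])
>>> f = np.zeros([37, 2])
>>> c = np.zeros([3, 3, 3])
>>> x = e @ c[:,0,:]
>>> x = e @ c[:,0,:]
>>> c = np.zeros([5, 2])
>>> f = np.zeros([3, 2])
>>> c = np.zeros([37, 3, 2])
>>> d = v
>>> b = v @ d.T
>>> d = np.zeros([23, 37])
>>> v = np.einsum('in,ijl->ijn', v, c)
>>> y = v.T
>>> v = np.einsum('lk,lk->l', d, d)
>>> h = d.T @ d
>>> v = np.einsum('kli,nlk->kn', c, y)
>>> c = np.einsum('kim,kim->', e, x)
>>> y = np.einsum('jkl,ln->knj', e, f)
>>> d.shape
(23, 37)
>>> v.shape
(37, 13)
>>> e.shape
(13, 5, 3)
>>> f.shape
(3, 2)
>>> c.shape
()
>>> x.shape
(13, 5, 3)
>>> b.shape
(37, 37)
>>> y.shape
(5, 2, 13)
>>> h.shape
(37, 37)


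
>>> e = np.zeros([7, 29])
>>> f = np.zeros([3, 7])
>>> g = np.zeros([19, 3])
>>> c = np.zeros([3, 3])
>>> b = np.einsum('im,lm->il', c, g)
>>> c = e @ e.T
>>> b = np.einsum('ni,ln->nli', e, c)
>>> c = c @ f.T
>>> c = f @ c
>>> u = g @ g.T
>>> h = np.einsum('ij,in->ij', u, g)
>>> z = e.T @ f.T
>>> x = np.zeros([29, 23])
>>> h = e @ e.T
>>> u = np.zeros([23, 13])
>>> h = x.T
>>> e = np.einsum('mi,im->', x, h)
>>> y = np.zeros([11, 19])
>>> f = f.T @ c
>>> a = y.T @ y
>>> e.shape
()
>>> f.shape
(7, 3)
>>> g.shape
(19, 3)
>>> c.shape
(3, 3)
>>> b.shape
(7, 7, 29)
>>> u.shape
(23, 13)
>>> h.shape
(23, 29)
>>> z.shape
(29, 3)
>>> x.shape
(29, 23)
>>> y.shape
(11, 19)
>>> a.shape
(19, 19)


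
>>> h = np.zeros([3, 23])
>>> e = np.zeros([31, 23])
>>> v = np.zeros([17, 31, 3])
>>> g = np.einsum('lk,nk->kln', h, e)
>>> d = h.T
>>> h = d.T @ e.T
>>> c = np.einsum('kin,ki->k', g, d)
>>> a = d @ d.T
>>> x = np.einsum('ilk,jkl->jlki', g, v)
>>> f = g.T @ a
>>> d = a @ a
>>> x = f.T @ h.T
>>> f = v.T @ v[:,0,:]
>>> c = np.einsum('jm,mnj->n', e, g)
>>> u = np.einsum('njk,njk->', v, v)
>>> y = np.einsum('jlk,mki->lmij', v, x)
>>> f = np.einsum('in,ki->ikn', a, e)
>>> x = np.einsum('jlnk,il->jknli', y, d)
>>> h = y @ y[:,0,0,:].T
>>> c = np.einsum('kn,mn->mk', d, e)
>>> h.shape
(31, 23, 3, 31)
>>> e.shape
(31, 23)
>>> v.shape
(17, 31, 3)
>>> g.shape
(23, 3, 31)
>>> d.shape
(23, 23)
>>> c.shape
(31, 23)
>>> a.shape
(23, 23)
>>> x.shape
(31, 17, 3, 23, 23)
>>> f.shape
(23, 31, 23)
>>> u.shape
()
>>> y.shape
(31, 23, 3, 17)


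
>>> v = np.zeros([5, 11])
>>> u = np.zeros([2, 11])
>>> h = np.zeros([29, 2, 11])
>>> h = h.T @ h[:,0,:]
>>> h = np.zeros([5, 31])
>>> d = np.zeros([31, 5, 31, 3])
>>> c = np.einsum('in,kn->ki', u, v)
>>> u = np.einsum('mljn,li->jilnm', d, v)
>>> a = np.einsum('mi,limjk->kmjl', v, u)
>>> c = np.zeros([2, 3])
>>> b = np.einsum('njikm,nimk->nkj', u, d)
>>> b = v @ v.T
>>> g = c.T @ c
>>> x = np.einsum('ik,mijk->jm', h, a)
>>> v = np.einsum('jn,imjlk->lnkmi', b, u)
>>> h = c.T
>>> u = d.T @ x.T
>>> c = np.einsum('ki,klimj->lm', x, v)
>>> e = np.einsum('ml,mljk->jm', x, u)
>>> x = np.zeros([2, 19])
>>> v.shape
(3, 5, 31, 11, 31)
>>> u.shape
(3, 31, 5, 3)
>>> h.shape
(3, 2)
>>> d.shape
(31, 5, 31, 3)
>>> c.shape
(5, 11)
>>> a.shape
(31, 5, 3, 31)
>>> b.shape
(5, 5)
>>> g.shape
(3, 3)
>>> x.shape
(2, 19)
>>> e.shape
(5, 3)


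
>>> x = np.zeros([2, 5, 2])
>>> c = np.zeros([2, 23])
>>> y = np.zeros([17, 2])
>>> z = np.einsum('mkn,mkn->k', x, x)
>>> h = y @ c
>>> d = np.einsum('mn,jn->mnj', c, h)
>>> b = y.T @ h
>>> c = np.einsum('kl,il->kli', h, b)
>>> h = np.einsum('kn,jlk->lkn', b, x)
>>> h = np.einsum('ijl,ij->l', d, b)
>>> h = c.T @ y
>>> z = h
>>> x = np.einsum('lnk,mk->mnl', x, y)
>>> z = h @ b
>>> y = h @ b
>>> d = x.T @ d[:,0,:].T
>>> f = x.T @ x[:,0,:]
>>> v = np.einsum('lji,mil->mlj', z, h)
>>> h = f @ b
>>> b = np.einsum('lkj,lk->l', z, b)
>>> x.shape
(17, 5, 2)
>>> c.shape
(17, 23, 2)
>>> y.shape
(2, 23, 23)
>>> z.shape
(2, 23, 23)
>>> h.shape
(2, 5, 23)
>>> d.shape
(2, 5, 2)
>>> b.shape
(2,)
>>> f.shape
(2, 5, 2)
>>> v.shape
(2, 2, 23)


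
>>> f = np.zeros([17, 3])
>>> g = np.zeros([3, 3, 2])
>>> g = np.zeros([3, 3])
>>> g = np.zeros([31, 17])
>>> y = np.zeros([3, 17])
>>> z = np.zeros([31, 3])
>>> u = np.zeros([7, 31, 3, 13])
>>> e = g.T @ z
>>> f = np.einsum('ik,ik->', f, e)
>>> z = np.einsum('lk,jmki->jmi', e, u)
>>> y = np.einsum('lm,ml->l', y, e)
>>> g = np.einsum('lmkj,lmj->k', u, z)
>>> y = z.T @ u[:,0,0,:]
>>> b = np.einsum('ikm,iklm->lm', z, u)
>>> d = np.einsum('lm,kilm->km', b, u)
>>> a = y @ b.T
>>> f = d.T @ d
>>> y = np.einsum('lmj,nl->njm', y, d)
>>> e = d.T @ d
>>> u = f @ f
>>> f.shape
(13, 13)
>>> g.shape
(3,)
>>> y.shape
(7, 13, 31)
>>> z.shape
(7, 31, 13)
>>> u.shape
(13, 13)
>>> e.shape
(13, 13)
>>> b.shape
(3, 13)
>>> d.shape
(7, 13)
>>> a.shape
(13, 31, 3)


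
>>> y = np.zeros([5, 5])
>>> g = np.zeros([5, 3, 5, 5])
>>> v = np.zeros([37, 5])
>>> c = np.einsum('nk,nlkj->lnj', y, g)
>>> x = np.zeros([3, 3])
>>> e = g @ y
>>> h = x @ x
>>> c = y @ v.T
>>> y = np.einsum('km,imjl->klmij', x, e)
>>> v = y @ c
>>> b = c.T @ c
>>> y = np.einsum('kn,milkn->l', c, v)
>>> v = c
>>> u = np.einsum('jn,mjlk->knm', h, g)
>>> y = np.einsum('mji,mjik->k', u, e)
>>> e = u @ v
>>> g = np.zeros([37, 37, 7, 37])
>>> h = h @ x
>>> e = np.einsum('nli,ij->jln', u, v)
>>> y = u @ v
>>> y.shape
(5, 3, 37)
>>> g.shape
(37, 37, 7, 37)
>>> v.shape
(5, 37)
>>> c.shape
(5, 37)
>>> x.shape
(3, 3)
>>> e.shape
(37, 3, 5)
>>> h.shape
(3, 3)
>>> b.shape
(37, 37)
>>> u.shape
(5, 3, 5)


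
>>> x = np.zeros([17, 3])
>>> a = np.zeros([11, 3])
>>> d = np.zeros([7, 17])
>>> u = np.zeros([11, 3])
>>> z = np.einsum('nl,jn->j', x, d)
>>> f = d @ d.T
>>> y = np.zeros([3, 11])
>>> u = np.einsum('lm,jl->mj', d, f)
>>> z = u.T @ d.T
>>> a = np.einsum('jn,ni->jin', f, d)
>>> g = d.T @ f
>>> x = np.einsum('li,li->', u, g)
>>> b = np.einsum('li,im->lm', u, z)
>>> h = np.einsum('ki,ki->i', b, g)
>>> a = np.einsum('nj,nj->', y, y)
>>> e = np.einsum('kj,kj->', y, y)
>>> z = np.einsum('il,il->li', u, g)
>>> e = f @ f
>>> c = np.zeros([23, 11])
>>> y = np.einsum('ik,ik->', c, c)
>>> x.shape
()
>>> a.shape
()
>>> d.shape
(7, 17)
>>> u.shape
(17, 7)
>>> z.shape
(7, 17)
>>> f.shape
(7, 7)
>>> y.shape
()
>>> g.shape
(17, 7)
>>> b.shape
(17, 7)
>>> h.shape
(7,)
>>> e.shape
(7, 7)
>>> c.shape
(23, 11)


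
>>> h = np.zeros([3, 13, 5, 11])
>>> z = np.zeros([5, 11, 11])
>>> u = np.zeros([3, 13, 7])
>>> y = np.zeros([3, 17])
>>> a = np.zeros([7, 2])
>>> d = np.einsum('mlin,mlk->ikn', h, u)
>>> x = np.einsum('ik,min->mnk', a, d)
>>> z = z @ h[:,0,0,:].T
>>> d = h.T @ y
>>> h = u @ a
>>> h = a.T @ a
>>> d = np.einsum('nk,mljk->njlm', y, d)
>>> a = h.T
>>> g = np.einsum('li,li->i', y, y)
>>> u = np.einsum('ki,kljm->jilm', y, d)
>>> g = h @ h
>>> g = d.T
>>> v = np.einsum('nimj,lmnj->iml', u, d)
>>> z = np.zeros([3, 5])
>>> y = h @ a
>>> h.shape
(2, 2)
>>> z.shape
(3, 5)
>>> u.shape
(5, 17, 13, 11)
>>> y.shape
(2, 2)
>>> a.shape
(2, 2)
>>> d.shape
(3, 13, 5, 11)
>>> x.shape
(5, 11, 2)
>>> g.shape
(11, 5, 13, 3)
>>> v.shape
(17, 13, 3)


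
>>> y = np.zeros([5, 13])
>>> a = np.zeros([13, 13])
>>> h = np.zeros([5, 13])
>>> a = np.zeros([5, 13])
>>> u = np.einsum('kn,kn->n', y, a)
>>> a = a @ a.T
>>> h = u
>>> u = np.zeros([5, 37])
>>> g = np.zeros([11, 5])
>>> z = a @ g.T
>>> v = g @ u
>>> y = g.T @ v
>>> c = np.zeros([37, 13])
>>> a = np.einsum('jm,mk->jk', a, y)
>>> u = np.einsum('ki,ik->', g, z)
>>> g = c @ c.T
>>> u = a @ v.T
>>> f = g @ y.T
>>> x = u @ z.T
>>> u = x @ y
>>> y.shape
(5, 37)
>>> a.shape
(5, 37)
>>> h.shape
(13,)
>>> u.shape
(5, 37)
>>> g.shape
(37, 37)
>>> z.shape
(5, 11)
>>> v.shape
(11, 37)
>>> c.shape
(37, 13)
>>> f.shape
(37, 5)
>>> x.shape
(5, 5)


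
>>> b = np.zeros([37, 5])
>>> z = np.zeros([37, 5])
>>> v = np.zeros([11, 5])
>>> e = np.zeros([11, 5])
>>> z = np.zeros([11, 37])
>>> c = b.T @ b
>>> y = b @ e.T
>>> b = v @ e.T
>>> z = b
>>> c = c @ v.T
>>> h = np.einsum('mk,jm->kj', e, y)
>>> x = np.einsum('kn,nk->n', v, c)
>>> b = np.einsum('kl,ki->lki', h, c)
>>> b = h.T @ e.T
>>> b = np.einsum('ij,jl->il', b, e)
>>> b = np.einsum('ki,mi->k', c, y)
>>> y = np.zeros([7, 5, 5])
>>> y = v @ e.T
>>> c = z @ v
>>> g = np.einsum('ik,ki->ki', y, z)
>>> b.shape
(5,)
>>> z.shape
(11, 11)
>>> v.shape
(11, 5)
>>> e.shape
(11, 5)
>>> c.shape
(11, 5)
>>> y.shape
(11, 11)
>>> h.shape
(5, 37)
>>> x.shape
(5,)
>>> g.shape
(11, 11)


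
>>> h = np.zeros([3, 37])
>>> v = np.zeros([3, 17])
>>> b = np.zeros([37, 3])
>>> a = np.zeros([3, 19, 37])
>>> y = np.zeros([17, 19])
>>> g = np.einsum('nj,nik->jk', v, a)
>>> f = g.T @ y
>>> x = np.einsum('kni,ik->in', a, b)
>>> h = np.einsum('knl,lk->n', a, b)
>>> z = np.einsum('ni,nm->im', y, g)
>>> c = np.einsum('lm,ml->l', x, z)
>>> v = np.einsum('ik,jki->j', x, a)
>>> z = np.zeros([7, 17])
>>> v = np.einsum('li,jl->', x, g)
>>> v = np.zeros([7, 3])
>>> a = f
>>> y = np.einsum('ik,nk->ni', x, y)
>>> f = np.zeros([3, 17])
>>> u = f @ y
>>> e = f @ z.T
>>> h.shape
(19,)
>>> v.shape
(7, 3)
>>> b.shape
(37, 3)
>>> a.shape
(37, 19)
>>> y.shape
(17, 37)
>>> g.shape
(17, 37)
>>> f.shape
(3, 17)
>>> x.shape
(37, 19)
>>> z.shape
(7, 17)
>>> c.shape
(37,)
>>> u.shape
(3, 37)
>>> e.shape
(3, 7)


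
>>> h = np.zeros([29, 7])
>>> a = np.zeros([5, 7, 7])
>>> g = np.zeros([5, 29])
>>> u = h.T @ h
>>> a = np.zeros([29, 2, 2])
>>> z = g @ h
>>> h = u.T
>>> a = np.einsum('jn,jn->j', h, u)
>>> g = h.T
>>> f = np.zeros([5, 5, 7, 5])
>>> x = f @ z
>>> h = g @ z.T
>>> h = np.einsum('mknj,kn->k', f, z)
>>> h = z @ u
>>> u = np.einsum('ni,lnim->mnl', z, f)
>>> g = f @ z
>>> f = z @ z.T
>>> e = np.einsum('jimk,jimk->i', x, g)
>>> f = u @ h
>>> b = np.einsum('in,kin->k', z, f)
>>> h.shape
(5, 7)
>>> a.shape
(7,)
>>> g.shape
(5, 5, 7, 7)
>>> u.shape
(5, 5, 5)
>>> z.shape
(5, 7)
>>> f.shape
(5, 5, 7)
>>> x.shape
(5, 5, 7, 7)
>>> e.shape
(5,)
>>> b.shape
(5,)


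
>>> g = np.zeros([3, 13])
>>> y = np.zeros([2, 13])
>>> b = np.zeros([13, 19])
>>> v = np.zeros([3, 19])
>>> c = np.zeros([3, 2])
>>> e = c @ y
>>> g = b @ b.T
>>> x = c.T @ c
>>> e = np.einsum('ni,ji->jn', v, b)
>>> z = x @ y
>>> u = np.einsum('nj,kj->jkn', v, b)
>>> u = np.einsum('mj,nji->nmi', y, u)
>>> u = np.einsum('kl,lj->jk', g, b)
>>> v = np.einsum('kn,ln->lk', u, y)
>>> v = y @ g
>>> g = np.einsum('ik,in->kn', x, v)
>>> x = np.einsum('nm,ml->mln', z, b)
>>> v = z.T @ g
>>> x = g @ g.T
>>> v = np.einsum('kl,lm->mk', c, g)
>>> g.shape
(2, 13)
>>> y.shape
(2, 13)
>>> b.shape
(13, 19)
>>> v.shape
(13, 3)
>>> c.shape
(3, 2)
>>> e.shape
(13, 3)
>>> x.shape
(2, 2)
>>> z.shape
(2, 13)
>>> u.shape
(19, 13)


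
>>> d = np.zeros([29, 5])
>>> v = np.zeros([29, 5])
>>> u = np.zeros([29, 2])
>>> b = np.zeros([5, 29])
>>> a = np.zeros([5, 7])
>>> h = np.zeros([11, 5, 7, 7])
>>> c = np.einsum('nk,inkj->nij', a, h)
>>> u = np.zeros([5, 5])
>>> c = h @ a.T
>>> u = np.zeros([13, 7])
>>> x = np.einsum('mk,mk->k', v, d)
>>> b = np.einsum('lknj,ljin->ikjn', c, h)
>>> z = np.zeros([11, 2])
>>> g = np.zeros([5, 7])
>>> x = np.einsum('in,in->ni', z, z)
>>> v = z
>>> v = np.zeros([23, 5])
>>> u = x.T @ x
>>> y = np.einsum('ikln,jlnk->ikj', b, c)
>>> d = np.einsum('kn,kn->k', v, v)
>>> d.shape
(23,)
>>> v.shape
(23, 5)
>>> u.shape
(11, 11)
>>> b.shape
(7, 5, 5, 7)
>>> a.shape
(5, 7)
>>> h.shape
(11, 5, 7, 7)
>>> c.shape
(11, 5, 7, 5)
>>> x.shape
(2, 11)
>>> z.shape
(11, 2)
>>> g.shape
(5, 7)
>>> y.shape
(7, 5, 11)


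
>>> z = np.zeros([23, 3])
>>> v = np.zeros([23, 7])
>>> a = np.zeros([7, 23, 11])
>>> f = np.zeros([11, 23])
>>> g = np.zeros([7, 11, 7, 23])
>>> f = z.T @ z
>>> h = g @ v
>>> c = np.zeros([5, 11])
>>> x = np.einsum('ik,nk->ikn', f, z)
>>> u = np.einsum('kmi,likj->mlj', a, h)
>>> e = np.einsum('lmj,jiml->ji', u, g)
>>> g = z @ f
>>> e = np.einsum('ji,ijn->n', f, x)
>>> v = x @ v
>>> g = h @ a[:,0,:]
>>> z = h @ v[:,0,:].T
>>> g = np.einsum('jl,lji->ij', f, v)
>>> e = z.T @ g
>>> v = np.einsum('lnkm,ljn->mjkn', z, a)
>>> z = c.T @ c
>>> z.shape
(11, 11)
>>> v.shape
(3, 23, 7, 11)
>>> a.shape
(7, 23, 11)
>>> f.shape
(3, 3)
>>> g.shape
(7, 3)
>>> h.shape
(7, 11, 7, 7)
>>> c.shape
(5, 11)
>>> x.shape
(3, 3, 23)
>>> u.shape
(23, 7, 7)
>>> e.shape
(3, 7, 11, 3)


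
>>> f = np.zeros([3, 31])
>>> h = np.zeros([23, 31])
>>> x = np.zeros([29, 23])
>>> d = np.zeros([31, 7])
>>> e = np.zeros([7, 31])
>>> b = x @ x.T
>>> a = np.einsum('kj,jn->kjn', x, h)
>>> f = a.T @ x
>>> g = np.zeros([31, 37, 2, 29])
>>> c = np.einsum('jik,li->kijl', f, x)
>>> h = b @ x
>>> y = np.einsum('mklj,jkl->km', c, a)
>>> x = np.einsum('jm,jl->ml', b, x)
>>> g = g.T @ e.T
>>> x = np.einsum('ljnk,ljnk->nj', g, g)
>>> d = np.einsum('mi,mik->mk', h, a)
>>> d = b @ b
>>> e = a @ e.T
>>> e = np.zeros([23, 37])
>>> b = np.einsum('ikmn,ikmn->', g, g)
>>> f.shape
(31, 23, 23)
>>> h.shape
(29, 23)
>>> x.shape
(37, 2)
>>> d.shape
(29, 29)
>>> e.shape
(23, 37)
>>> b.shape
()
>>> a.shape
(29, 23, 31)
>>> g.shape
(29, 2, 37, 7)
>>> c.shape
(23, 23, 31, 29)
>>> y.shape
(23, 23)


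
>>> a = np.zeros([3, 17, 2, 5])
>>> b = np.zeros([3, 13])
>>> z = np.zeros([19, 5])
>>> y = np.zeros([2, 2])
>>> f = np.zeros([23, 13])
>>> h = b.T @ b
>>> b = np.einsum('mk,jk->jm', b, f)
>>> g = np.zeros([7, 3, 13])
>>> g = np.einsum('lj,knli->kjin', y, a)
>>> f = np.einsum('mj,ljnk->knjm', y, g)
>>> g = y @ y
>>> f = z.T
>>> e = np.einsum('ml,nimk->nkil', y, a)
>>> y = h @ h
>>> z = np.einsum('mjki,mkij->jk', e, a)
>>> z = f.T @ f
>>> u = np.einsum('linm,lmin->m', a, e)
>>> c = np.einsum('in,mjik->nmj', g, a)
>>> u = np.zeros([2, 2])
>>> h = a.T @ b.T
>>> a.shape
(3, 17, 2, 5)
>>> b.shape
(23, 3)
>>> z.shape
(19, 19)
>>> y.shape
(13, 13)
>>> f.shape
(5, 19)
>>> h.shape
(5, 2, 17, 23)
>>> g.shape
(2, 2)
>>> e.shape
(3, 5, 17, 2)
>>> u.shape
(2, 2)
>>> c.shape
(2, 3, 17)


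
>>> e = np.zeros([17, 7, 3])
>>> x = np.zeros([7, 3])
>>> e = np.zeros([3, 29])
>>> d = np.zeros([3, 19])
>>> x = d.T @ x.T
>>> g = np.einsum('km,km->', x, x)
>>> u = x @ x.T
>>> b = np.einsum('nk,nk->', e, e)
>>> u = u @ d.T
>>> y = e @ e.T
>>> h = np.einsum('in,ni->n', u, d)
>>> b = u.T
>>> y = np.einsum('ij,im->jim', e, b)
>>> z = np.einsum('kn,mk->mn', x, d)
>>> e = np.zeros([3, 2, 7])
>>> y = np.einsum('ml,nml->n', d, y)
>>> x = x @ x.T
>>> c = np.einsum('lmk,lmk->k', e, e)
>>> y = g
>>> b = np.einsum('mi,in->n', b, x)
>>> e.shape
(3, 2, 7)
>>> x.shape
(19, 19)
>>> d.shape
(3, 19)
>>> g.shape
()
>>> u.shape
(19, 3)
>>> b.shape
(19,)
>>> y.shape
()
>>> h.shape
(3,)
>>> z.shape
(3, 7)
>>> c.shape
(7,)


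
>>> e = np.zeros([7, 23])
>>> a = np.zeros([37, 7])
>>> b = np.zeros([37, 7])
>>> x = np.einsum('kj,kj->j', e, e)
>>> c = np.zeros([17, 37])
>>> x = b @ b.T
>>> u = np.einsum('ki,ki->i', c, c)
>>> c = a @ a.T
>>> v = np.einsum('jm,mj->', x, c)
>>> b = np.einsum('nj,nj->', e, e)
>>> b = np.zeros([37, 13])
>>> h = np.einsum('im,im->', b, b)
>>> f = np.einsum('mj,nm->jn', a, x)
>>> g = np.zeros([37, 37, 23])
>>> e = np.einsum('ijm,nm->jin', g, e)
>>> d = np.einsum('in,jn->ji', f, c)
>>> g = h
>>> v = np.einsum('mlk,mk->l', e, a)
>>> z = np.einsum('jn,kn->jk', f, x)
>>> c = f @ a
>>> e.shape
(37, 37, 7)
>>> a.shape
(37, 7)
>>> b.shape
(37, 13)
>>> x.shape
(37, 37)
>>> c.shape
(7, 7)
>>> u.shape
(37,)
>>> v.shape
(37,)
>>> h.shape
()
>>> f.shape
(7, 37)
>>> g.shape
()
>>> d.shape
(37, 7)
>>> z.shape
(7, 37)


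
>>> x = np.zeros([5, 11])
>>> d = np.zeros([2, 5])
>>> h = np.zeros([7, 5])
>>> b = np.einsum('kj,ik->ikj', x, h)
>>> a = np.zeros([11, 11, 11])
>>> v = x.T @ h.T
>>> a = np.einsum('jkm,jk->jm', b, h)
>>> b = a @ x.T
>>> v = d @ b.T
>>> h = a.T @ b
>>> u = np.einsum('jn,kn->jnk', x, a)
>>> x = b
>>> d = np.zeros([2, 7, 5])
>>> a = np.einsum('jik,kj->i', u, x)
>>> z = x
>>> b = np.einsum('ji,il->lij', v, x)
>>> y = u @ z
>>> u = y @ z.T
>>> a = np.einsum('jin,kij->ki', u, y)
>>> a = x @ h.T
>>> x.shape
(7, 5)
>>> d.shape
(2, 7, 5)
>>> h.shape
(11, 5)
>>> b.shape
(5, 7, 2)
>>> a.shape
(7, 11)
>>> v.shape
(2, 7)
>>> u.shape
(5, 11, 7)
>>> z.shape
(7, 5)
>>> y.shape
(5, 11, 5)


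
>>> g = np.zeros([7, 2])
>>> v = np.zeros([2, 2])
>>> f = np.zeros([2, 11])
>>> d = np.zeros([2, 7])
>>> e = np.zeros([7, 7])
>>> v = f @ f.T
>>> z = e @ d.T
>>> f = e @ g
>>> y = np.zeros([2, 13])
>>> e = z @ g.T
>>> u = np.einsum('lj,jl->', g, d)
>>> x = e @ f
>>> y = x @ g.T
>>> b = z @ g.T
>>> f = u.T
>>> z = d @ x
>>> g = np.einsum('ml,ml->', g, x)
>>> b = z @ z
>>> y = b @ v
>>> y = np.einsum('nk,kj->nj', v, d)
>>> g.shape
()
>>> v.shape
(2, 2)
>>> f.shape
()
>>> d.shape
(2, 7)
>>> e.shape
(7, 7)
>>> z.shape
(2, 2)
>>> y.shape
(2, 7)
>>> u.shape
()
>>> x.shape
(7, 2)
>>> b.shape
(2, 2)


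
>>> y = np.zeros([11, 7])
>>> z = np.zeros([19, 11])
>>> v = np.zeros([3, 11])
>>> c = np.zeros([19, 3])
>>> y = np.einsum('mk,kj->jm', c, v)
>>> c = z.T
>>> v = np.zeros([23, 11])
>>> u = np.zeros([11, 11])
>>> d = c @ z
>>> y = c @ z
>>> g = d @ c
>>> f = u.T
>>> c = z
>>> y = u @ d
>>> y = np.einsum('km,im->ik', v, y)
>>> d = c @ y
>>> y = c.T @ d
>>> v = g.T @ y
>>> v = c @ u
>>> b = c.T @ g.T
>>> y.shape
(11, 23)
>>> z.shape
(19, 11)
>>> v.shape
(19, 11)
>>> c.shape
(19, 11)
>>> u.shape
(11, 11)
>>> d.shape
(19, 23)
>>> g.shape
(11, 19)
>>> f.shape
(11, 11)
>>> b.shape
(11, 11)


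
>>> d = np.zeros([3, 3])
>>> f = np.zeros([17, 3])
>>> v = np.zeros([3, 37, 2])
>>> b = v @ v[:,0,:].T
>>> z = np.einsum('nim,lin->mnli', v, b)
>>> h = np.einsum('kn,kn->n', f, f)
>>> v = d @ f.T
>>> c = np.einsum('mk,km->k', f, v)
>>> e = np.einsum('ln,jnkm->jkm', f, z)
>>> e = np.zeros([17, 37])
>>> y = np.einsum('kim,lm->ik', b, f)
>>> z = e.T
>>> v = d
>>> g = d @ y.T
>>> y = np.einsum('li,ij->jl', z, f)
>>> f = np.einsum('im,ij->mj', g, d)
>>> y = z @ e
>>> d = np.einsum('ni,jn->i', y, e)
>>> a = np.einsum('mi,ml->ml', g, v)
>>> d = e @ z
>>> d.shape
(17, 17)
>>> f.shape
(37, 3)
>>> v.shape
(3, 3)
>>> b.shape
(3, 37, 3)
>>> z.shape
(37, 17)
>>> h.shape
(3,)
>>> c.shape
(3,)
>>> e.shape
(17, 37)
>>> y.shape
(37, 37)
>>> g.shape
(3, 37)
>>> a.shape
(3, 3)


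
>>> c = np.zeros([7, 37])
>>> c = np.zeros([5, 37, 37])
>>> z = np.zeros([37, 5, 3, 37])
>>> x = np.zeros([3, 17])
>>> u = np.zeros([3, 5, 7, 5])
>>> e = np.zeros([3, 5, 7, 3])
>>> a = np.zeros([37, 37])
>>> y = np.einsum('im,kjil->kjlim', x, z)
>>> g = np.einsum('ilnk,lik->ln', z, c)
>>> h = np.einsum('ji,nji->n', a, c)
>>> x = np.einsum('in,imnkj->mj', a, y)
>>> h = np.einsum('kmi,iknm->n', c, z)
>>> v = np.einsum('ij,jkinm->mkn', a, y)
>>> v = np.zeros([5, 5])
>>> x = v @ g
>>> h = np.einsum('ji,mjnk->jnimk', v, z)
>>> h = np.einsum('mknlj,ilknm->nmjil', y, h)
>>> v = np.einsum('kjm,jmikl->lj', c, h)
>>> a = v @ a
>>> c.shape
(5, 37, 37)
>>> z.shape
(37, 5, 3, 37)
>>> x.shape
(5, 3)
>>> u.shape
(3, 5, 7, 5)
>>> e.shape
(3, 5, 7, 3)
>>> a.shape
(3, 37)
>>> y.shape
(37, 5, 37, 3, 17)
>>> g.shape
(5, 3)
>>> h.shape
(37, 37, 17, 5, 3)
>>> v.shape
(3, 37)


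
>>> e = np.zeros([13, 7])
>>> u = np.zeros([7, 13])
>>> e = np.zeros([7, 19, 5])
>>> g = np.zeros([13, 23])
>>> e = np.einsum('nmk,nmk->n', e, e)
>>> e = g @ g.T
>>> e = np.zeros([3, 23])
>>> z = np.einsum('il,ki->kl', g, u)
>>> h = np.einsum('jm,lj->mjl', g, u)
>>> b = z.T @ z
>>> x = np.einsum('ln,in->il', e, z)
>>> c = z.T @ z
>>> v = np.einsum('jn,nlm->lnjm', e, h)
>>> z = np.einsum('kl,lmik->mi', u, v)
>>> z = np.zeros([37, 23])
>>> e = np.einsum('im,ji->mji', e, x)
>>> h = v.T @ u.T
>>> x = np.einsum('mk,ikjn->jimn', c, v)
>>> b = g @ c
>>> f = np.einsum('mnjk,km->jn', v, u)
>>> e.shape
(23, 7, 3)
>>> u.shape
(7, 13)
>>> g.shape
(13, 23)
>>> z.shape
(37, 23)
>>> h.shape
(7, 3, 23, 7)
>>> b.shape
(13, 23)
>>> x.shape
(3, 13, 23, 7)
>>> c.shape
(23, 23)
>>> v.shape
(13, 23, 3, 7)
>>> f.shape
(3, 23)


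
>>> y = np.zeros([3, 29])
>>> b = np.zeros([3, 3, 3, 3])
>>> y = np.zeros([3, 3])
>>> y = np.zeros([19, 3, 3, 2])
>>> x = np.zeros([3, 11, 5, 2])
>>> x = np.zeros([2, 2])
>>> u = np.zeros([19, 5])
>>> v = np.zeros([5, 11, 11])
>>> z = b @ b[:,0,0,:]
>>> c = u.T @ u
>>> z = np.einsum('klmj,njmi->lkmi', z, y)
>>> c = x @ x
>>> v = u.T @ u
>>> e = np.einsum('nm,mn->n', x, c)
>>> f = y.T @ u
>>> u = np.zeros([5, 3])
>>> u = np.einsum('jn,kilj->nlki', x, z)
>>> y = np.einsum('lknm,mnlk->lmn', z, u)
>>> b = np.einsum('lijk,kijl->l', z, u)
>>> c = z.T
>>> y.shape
(3, 2, 3)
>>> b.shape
(3,)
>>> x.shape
(2, 2)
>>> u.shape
(2, 3, 3, 3)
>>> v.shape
(5, 5)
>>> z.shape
(3, 3, 3, 2)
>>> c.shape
(2, 3, 3, 3)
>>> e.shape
(2,)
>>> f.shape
(2, 3, 3, 5)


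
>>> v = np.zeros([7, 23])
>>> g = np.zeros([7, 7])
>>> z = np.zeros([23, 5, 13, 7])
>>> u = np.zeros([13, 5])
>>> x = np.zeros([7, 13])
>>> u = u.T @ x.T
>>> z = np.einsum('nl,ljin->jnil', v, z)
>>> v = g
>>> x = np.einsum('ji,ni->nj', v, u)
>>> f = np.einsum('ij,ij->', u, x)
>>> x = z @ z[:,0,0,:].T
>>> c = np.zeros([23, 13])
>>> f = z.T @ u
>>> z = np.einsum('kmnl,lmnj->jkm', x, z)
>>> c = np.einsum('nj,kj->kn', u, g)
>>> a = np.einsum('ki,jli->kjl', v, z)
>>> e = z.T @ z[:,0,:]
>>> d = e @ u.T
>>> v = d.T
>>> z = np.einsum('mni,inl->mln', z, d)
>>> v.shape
(5, 5, 7)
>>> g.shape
(7, 7)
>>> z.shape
(23, 5, 5)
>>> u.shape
(5, 7)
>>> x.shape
(5, 7, 13, 5)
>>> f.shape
(23, 13, 7, 7)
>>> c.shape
(7, 5)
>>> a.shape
(7, 23, 5)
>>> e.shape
(7, 5, 7)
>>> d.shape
(7, 5, 5)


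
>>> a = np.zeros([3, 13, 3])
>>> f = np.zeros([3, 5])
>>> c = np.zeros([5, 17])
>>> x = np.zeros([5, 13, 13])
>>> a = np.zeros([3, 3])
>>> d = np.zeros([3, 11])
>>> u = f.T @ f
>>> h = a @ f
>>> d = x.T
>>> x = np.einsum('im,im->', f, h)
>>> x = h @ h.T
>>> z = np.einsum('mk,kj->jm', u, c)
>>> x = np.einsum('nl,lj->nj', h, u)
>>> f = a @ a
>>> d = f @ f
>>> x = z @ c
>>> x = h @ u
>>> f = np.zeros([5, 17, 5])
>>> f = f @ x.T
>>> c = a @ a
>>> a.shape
(3, 3)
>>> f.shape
(5, 17, 3)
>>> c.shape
(3, 3)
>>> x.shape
(3, 5)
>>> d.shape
(3, 3)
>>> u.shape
(5, 5)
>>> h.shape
(3, 5)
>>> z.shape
(17, 5)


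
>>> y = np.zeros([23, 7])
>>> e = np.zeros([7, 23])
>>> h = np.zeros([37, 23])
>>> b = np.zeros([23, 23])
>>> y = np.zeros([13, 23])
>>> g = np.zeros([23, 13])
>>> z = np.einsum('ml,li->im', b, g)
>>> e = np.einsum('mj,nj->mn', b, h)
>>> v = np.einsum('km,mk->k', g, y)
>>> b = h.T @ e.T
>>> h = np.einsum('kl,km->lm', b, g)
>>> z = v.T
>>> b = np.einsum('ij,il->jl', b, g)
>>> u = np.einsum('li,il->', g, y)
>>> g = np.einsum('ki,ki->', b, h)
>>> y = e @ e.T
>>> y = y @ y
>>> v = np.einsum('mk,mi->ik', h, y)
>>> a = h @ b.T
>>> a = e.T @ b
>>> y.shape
(23, 23)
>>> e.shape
(23, 37)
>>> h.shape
(23, 13)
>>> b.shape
(23, 13)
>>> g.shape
()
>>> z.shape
(23,)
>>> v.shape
(23, 13)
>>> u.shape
()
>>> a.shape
(37, 13)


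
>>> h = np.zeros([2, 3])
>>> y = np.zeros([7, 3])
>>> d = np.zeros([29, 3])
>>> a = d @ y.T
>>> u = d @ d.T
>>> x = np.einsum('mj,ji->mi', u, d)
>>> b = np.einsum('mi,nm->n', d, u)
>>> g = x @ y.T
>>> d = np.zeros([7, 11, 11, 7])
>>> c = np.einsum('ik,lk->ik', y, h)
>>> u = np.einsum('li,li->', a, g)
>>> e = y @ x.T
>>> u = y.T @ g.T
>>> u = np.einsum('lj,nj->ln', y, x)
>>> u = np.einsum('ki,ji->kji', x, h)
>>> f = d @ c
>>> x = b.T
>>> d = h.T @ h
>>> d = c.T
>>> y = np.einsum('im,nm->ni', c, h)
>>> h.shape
(2, 3)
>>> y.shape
(2, 7)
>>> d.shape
(3, 7)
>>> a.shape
(29, 7)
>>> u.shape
(29, 2, 3)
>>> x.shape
(29,)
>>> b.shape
(29,)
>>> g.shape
(29, 7)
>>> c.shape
(7, 3)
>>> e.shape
(7, 29)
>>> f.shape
(7, 11, 11, 3)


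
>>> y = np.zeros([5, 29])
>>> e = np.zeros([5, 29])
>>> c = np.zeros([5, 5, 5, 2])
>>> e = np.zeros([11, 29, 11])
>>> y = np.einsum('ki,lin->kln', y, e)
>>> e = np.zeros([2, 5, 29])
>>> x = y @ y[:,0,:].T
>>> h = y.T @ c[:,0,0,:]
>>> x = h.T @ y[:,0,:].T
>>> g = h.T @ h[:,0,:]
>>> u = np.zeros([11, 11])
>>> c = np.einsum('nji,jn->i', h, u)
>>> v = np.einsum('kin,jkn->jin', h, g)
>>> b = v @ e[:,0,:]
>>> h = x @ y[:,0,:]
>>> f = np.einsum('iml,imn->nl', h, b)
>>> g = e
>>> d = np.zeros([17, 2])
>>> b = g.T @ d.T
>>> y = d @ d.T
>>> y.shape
(17, 17)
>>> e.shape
(2, 5, 29)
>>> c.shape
(2,)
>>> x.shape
(2, 11, 5)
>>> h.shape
(2, 11, 11)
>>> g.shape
(2, 5, 29)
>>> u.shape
(11, 11)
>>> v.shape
(2, 11, 2)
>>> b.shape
(29, 5, 17)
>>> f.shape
(29, 11)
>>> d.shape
(17, 2)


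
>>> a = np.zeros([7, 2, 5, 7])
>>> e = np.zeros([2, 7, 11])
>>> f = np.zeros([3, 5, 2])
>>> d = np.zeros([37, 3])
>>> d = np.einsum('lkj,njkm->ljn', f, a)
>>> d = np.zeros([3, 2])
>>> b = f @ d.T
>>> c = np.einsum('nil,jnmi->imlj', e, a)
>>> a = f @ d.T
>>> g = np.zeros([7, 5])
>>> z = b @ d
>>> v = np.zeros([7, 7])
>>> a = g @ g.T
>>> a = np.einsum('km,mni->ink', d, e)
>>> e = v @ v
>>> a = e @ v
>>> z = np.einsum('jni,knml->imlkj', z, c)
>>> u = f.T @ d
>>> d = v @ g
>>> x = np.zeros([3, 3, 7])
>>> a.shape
(7, 7)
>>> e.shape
(7, 7)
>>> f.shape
(3, 5, 2)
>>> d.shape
(7, 5)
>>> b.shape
(3, 5, 3)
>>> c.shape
(7, 5, 11, 7)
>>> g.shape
(7, 5)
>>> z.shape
(2, 11, 7, 7, 3)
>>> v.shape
(7, 7)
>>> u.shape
(2, 5, 2)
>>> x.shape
(3, 3, 7)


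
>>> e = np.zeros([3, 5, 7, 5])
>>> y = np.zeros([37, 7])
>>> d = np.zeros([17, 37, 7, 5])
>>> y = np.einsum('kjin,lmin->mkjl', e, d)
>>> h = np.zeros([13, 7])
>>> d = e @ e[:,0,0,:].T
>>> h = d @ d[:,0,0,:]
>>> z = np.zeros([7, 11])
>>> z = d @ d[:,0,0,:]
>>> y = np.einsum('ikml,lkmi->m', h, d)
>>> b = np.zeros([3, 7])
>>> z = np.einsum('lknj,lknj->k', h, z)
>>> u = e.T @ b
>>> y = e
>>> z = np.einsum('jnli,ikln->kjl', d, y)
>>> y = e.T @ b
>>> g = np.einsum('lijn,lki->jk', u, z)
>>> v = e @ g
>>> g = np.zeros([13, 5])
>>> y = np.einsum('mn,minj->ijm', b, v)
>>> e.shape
(3, 5, 7, 5)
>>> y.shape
(5, 3, 3)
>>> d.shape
(3, 5, 7, 3)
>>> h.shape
(3, 5, 7, 3)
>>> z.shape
(5, 3, 7)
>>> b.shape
(3, 7)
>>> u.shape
(5, 7, 5, 7)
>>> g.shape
(13, 5)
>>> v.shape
(3, 5, 7, 3)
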